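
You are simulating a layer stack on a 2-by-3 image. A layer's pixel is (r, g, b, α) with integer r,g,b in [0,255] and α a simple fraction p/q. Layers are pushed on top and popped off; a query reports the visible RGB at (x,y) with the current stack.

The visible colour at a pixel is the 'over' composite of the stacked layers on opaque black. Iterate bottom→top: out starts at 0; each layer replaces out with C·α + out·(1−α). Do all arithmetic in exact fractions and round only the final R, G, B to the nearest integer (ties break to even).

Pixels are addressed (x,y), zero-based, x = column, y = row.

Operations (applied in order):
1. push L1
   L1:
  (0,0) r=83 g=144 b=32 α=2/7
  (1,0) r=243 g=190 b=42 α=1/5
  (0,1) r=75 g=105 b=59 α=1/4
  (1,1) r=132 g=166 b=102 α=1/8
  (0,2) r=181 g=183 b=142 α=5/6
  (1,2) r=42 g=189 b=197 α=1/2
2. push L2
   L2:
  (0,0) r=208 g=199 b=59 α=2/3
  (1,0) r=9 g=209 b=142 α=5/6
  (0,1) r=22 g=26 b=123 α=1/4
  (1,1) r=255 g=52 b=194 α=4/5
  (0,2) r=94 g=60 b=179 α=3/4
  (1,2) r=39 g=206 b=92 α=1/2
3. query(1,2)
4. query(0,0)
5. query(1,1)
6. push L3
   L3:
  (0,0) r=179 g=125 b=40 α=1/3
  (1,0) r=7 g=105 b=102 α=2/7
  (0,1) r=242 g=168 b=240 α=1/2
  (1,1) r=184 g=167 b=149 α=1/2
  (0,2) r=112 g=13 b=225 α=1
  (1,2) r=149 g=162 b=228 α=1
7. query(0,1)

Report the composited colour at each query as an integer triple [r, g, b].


(1,2) stack=L1,L2; from [0,0,0]:
after L1 α=1/2: [21, 189/2, 197/2]
after L2 α=1/2: [30, 601/4, 381/4]
= [30, 150, 95]

(0,0) stack=L1,L2; from [0,0,0]:
L1 α=2/7: [166/7, 288/7, 64/7]
L2 α=2/3: [1026/7, 3074/21, 890/21]
rounded: [147, 146, 42]

query (1,1) [L1,L2] — begin 0,0,0
L1 α=1/8: [33/2, 83/4, 51/4]
L2 α=4/5: [2073/10, 183/4, 631/4]
→ [207, 46, 158]

at x=0,y=1 over L1,L2,L3:
+L1 (α=1/4) → [75/4, 105/4, 59/4]
+L2 (α=1/4) → [313/16, 419/16, 669/16]
+L3 (α=1/2) → [4185/32, 3107/32, 4509/32]
= [131, 97, 141]


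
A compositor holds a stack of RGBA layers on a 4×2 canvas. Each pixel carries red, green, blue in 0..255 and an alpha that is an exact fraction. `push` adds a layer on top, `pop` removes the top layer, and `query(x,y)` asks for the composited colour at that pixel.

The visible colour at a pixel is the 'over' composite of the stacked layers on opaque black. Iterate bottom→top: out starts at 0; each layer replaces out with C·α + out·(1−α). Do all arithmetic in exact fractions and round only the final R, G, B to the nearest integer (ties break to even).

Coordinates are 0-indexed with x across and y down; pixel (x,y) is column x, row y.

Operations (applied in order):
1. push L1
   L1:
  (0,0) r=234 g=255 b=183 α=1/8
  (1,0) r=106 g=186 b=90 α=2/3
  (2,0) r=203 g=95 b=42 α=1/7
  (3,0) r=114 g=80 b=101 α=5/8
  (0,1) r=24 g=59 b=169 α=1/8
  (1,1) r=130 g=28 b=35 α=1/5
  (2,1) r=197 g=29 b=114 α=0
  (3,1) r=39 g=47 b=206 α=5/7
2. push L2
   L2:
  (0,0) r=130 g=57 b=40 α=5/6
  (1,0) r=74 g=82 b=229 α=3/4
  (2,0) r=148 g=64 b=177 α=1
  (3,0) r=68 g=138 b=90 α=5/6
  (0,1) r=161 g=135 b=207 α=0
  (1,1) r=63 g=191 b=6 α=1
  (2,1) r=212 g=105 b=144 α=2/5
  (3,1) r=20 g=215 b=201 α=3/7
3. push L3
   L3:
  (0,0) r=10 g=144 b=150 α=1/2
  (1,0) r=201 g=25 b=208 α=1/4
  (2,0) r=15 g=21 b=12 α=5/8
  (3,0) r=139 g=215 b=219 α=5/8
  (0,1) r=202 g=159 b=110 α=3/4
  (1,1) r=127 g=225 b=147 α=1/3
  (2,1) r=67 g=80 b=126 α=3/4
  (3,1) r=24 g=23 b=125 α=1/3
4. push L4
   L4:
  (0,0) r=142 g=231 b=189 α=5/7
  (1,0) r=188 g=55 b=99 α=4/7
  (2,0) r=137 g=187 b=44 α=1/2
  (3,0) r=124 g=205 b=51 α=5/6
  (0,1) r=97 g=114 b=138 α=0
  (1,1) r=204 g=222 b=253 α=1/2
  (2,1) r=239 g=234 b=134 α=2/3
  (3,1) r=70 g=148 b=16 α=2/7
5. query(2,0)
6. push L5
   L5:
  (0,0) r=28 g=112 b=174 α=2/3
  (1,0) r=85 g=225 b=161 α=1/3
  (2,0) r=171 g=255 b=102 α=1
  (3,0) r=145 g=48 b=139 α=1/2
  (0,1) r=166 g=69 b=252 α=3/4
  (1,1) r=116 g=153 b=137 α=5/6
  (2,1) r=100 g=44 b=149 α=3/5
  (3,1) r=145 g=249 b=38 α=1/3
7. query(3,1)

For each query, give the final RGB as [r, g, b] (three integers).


query (2,0) [L1,L2,L3,L4] — begin 0,0,0
+L1 (α=1/7) → [29, 95/7, 6]
+L2 (α=1) → [148, 64, 177]
+L3 (α=5/8) → [519/8, 297/8, 591/8]
+L4 (α=1/2) → [1615/16, 1793/16, 943/16]
rounded: [101, 112, 59]

at x=3,y=1 over L1,L2,L3,L4,L5:
L1 α=5/7: [195/7, 235/7, 1030/7]
L2 α=3/7: [1200/49, 5455/49, 8341/49]
L3 α=1/3: [1192/49, 12037/147, 22807/147]
L4 α=2/7: [12820/343, 103697/1029, 118739/1029]
L5 α=1/3: [25125/343, 463615/3087, 276580/3087]
→ [73, 150, 90]


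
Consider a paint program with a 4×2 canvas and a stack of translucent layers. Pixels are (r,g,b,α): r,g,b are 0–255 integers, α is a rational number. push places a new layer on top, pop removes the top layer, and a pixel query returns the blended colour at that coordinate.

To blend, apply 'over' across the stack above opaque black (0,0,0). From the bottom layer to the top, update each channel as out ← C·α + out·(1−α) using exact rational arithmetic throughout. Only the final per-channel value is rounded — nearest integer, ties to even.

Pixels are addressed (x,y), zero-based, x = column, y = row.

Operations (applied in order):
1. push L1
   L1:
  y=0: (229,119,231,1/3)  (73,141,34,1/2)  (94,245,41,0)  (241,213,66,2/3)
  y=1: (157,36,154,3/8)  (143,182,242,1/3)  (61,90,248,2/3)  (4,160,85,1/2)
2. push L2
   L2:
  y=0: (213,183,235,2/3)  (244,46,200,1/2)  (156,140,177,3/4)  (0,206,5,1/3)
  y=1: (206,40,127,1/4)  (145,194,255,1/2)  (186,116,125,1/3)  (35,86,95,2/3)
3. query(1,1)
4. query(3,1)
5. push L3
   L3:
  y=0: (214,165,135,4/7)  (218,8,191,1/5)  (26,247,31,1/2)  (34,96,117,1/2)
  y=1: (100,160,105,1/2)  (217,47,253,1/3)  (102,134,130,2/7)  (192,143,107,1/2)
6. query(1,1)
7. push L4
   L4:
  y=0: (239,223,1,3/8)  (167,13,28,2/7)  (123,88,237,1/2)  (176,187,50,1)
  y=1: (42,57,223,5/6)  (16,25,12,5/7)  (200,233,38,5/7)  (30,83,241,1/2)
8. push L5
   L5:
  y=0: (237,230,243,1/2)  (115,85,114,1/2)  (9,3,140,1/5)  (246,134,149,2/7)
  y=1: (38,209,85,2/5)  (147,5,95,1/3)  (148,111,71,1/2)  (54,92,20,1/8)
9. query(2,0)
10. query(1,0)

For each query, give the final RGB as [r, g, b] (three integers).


(1,1) stack=L1,L2; from [0,0,0]:
+L1 (α=1/3) → [143/3, 182/3, 242/3]
+L2 (α=1/2) → [289/3, 382/3, 1007/6]
→ [96, 127, 168]

(3,1) stack=L1,L2; from [0,0,0]:
+L1 (α=1/2) → [2, 80, 85/2]
+L2 (α=2/3) → [24, 84, 155/2]
= [24, 84, 78]

(1,1) stack=L1,L2,L3; from [0,0,0]:
L1 α=1/3: [143/3, 182/3, 242/3]
L2 α=1/2: [289/3, 382/3, 1007/6]
L3 α=1/3: [1229/9, 905/9, 1766/9]
= [137, 101, 196]

(2,0) stack=L1,L2,L3,L4,L5; from [0,0,0]:
+L1 (α=0) → [0, 0, 0]
+L2 (α=3/4) → [117, 105, 531/4]
+L3 (α=1/2) → [143/2, 176, 655/8]
+L4 (α=1/2) → [389/4, 132, 2551/16]
+L5 (α=1/5) → [398/5, 531/5, 3111/20]
→ [80, 106, 156]

at x=1,y=0 over L1,L2,L3,L4,L5:
after L1 α=1/2: [73/2, 141/2, 17]
after L2 α=1/2: [561/4, 233/4, 217/2]
after L3 α=1/5: [779/5, 241/5, 125]
after L4 α=2/7: [159, 267/7, 681/7]
after L5 α=1/2: [137, 431/7, 1479/14]
rounded: [137, 62, 106]


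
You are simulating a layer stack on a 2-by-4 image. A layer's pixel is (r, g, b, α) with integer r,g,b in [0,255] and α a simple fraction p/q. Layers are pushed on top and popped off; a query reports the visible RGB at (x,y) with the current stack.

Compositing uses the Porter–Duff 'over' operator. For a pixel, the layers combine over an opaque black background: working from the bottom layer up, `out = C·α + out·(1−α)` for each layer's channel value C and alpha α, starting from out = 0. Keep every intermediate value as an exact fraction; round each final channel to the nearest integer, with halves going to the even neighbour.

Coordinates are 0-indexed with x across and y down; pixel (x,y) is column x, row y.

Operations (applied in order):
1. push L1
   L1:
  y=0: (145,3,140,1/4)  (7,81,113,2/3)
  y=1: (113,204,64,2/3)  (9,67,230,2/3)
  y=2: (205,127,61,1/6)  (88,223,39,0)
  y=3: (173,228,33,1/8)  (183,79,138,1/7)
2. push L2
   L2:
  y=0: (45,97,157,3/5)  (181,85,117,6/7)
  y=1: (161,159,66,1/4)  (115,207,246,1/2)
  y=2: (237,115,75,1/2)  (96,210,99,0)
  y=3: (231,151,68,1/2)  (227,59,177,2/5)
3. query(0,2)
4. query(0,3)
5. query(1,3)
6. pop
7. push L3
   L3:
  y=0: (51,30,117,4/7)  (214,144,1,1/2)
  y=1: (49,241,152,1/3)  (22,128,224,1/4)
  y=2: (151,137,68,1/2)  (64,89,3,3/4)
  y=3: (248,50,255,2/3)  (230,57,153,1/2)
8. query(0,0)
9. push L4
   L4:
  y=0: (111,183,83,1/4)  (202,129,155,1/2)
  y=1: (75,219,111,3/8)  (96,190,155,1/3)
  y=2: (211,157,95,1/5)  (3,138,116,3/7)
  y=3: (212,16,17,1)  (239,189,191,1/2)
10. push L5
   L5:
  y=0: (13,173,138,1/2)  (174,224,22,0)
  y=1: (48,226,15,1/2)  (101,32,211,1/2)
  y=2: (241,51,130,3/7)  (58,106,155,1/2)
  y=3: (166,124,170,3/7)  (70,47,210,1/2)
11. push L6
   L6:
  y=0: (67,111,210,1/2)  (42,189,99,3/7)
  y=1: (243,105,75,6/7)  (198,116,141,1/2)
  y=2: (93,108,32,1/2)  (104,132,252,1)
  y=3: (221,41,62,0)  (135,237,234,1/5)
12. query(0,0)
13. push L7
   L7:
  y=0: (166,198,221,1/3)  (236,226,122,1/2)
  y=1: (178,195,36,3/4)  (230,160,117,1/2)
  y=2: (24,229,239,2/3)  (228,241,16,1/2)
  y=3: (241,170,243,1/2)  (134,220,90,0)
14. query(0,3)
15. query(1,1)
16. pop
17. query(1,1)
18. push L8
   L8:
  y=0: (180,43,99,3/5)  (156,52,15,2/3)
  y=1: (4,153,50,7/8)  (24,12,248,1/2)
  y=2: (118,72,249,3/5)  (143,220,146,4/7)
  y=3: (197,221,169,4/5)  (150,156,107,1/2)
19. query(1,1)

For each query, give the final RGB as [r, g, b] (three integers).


(0,2) stack=L1,L2; from [0,0,0]:
after L1 α=1/6: [205/6, 127/6, 61/6]
after L2 α=1/2: [1627/12, 817/12, 511/12]
rounded: [136, 68, 43]

(0,3) stack=L1,L2; from [0,0,0]:
L1 α=1/8: [173/8, 57/2, 33/8]
L2 α=1/2: [2021/16, 359/4, 577/16]
rounded: [126, 90, 36]

at x=1,y=3 over L1,L2:
L1 α=1/7: [183/7, 79/7, 138/7]
L2 α=2/5: [3727/35, 1063/35, 2892/35]
= [106, 30, 83]

(0,0) stack=L1,L3; from [0,0,0]:
after L1 α=1/4: [145/4, 3/4, 35]
after L3 α=4/7: [1251/28, 489/28, 573/7]
→ [45, 17, 82]

query (0,0) [L1,L3,L4,L5,L6] — begin 0,0,0
+L1 (α=1/4) → [145/4, 3/4, 35]
+L3 (α=4/7) → [1251/28, 489/28, 573/7]
+L4 (α=1/4) → [6861/112, 6591/112, 575/7]
+L5 (α=1/2) → [8317/224, 25967/224, 1541/14]
+L6 (α=1/2) → [23325/448, 50831/448, 4481/28]
= [52, 113, 160]

(0,3) stack=L1,L3,L4,L5,L6,L7; from [0,0,0]:
L1 α=1/8: [173/8, 57/2, 33/8]
L3 α=2/3: [4141/24, 257/6, 1371/8]
L4 α=1: [212, 16, 17]
L5 α=3/7: [1346/7, 436/7, 578/7]
L6 α=0: [1346/7, 436/7, 578/7]
L7 α=1/2: [3033/14, 813/7, 2279/14]
→ [217, 116, 163]

query (1,1) [L1,L3,L4,L5,L6,L7] — begin 0,0,0
after L1 α=2/3: [6, 134/3, 460/3]
after L3 α=1/4: [10, 131/2, 171]
after L4 α=1/3: [116/3, 107, 497/3]
after L5 α=1/2: [419/6, 139/2, 565/3]
after L6 α=1/2: [1607/12, 371/4, 494/3]
after L7 α=1/2: [4367/24, 1011/8, 845/6]
rounded: [182, 126, 141]

at x=1,y=1 over L1,L3,L4,L5,L6:
L1 α=2/3: [6, 134/3, 460/3]
L3 α=1/4: [10, 131/2, 171]
L4 α=1/3: [116/3, 107, 497/3]
L5 α=1/2: [419/6, 139/2, 565/3]
L6 α=1/2: [1607/12, 371/4, 494/3]
rounded: [134, 93, 165]

at x=1,y=1 over L1,L3,L4,L5,L6,L8:
+L1 (α=2/3) → [6, 134/3, 460/3]
+L3 (α=1/4) → [10, 131/2, 171]
+L4 (α=1/3) → [116/3, 107, 497/3]
+L5 (α=1/2) → [419/6, 139/2, 565/3]
+L6 (α=1/2) → [1607/12, 371/4, 494/3]
+L8 (α=1/2) → [1895/24, 419/8, 619/3]
rounded: [79, 52, 206]


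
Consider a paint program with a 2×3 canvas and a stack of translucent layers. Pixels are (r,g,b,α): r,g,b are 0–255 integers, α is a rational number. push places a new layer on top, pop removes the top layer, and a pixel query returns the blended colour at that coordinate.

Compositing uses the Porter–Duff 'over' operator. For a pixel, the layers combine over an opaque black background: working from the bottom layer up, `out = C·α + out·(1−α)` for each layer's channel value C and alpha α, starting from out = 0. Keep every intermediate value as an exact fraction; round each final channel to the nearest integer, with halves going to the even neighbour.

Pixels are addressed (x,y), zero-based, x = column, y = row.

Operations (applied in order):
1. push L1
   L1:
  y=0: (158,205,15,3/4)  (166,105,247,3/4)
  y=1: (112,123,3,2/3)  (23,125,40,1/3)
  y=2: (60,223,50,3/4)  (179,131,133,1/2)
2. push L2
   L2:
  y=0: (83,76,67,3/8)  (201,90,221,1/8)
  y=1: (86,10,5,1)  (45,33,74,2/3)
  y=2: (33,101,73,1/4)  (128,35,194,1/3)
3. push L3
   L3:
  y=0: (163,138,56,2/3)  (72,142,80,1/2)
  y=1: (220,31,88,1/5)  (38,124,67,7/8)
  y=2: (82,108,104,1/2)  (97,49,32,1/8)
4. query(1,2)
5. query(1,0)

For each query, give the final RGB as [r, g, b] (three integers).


query (1,2) [L1,L2,L3] — begin 0,0,0
after L1 α=1/2: [179/2, 131/2, 133/2]
after L2 α=1/3: [307/3, 166/3, 109]
after L3 α=1/8: [305/3, 1309/24, 795/8]
→ [102, 55, 99]

(1,0) stack=L1,L2,L3; from [0,0,0]:
L1 α=3/4: [249/2, 315/4, 741/4]
L2 α=1/8: [2145/16, 2565/32, 6071/32]
L3 α=1/2: [3297/32, 7109/64, 8631/64]
rounded: [103, 111, 135]


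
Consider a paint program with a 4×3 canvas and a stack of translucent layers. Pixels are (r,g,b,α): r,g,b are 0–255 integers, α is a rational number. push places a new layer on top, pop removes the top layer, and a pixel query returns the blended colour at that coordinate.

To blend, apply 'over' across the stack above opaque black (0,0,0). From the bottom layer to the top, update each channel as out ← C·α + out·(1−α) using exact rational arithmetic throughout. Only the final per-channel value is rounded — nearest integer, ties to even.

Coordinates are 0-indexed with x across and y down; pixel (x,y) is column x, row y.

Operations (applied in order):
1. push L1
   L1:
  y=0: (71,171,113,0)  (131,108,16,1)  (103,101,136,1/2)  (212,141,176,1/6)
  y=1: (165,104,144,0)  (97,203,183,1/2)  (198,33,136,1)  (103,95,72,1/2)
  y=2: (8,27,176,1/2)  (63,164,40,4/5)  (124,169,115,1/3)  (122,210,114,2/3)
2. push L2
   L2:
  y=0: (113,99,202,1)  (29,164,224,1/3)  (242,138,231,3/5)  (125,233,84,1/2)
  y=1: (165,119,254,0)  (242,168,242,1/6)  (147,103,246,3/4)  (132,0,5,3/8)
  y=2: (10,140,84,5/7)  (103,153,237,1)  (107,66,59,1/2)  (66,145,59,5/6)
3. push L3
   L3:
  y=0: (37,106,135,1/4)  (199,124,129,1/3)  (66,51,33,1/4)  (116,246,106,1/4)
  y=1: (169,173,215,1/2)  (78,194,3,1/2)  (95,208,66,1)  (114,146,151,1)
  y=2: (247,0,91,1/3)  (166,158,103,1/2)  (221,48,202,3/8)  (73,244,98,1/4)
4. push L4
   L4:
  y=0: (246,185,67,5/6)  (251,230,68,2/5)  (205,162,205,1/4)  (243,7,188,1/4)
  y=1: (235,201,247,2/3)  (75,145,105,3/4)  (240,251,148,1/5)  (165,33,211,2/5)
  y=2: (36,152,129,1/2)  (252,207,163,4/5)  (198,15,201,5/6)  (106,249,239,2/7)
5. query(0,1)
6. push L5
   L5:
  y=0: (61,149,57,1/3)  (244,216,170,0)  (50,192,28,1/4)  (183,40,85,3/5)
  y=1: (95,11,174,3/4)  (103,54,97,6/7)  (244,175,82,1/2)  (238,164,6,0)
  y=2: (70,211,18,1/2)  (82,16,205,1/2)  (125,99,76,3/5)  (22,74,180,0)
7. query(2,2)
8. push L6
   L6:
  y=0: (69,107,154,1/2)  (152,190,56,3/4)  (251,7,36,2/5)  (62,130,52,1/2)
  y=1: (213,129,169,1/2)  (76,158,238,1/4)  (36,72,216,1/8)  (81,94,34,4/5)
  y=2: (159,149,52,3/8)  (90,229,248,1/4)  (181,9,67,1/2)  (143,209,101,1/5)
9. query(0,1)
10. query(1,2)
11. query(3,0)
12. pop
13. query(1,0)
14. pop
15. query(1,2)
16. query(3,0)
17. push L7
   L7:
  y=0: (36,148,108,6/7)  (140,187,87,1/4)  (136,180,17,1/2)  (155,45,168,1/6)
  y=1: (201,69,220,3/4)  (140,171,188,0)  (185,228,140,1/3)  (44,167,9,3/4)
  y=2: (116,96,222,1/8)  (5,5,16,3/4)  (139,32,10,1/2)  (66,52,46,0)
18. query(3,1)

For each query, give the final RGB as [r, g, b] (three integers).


(0,1) stack=L1,L2,L3,L4; from [0,0,0]:
after L1 α=0: [0, 0, 0]
after L2 α=0: [0, 0, 0]
after L3 α=1/2: [169/2, 173/2, 215/2]
after L4 α=2/3: [1109/6, 977/6, 401/2]
rounded: [185, 163, 200]

(2,2) stack=L1,L2,L3,L4,L5; from [0,0,0]:
+L1 (α=1/3) → [124/3, 169/3, 115/3]
+L2 (α=1/2) → [445/6, 367/6, 146/3]
+L3 (α=3/8) → [6203/48, 2699/48, 637/6]
+L4 (α=5/6) → [53723/288, 6299/288, 6667/36]
+L5 (α=3/5) → [107723/720, 49067/720, 10771/90]
→ [150, 68, 120]

at x=0,y=1 over L1,L2,L3,L4,L5,L6:
L1 α=0: [0, 0, 0]
L2 α=0: [0, 0, 0]
L3 α=1/2: [169/2, 173/2, 215/2]
L4 α=2/3: [1109/6, 977/6, 401/2]
L5 α=3/4: [2819/24, 1175/24, 1445/8]
L6 α=1/2: [7931/48, 4271/48, 2797/16]
= [165, 89, 175]

query (1,2) [L1,L2,L3,L4,L5,L6] — begin 0,0,0
after L1 α=4/5: [252/5, 656/5, 32]
after L2 α=1: [103, 153, 237]
after L3 α=1/2: [269/2, 311/2, 170]
after L4 α=4/5: [457/2, 1967/10, 822/5]
after L5 α=1/2: [621/4, 2127/20, 1847/10]
after L6 α=1/4: [2223/16, 10961/80, 8021/40]
= [139, 137, 201]

(3,0) stack=L1,L2,L3,L4,L5,L6; from [0,0,0]:
+L1 (α=1/6) → [106/3, 47/2, 88/3]
+L2 (α=1/2) → [481/6, 513/4, 170/3]
+L3 (α=1/4) → [713/8, 2523/16, 69]
+L4 (α=1/4) → [4083/32, 7681/64, 395/4]
+L5 (α=3/5) → [12867/80, 11521/160, 181/2]
+L6 (α=1/2) → [17827/160, 32321/320, 285/4]
rounded: [111, 101, 71]

(1,0) stack=L1,L2,L3,L4,L5; from [0,0,0]:
after L1 α=1: [131, 108, 16]
after L2 α=1/3: [97, 380/3, 256/3]
after L3 α=1/3: [131, 1132/9, 899/9]
after L4 α=2/5: [179, 2512/15, 1307/15]
after L5 α=0: [179, 2512/15, 1307/15]
→ [179, 167, 87]

(1,2) stack=L1,L2,L3,L4; from [0,0,0]:
after L1 α=4/5: [252/5, 656/5, 32]
after L2 α=1: [103, 153, 237]
after L3 α=1/2: [269/2, 311/2, 170]
after L4 α=4/5: [457/2, 1967/10, 822/5]
→ [228, 197, 164]

query (3,0) [L1,L2,L3,L4] — begin 0,0,0
after L1 α=1/6: [106/3, 47/2, 88/3]
after L2 α=1/2: [481/6, 513/4, 170/3]
after L3 α=1/4: [713/8, 2523/16, 69]
after L4 α=1/4: [4083/32, 7681/64, 395/4]
→ [128, 120, 99]

(3,1) stack=L1,L2,L3,L4,L7; from [0,0,0]:
after L1 α=1/2: [103/2, 95/2, 36]
after L2 α=3/8: [1307/16, 475/16, 195/8]
after L3 α=1: [114, 146, 151]
after L4 α=2/5: [672/5, 504/5, 175]
after L7 α=3/4: [333/5, 3009/20, 101/2]
= [67, 150, 50]


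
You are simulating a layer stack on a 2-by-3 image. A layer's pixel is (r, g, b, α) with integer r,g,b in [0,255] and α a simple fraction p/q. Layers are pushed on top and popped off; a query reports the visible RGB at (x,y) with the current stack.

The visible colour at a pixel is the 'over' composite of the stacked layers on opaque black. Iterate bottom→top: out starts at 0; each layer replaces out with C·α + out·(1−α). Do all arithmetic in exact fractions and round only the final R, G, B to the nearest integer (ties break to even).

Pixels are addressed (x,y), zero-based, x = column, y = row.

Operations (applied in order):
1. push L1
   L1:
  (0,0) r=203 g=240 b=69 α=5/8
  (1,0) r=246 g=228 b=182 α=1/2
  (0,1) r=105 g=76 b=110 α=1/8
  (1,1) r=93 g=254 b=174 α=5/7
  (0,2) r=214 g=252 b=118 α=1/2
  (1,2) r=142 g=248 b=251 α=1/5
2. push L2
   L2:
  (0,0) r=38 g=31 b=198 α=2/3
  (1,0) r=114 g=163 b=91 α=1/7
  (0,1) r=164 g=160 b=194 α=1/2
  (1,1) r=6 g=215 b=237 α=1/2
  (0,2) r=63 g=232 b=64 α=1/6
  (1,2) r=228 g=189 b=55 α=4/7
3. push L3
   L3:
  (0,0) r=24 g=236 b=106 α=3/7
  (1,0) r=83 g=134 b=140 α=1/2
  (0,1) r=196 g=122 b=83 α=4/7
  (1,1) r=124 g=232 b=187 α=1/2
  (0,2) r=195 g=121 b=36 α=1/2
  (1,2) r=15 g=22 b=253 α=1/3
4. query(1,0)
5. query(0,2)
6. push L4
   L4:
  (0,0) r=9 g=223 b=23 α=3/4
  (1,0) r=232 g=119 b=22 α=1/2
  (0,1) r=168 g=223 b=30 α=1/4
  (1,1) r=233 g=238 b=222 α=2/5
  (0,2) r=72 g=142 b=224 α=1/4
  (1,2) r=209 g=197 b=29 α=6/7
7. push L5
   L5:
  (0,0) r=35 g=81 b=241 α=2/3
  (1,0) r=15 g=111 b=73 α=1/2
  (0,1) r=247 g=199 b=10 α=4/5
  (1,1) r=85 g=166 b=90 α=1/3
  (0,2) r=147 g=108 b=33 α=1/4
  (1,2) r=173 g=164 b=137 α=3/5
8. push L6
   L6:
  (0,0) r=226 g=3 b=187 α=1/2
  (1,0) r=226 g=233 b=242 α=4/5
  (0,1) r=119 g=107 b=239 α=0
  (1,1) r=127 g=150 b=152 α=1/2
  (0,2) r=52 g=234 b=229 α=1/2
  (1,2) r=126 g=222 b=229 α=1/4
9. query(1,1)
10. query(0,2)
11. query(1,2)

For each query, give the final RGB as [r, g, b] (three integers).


query (1,0) [L1,L2,L3] — begin 0,0,0
+L1 (α=1/2) → [123, 114, 91]
+L2 (α=1/7) → [852/7, 121, 91]
+L3 (α=1/2) → [1433/14, 255/2, 231/2]
rounded: [102, 128, 116]

query (0,2) [L1,L2,L3] — begin 0,0,0
L1 α=1/2: [107, 126, 59]
L2 α=1/6: [299/3, 431/3, 359/6]
L3 α=1/2: [442/3, 397/3, 575/12]
rounded: [147, 132, 48]

(1,1) stack=L1,L2,L3,L4,L5,L6; from [0,0,0]:
+L1 (α=5/7) → [465/7, 1270/7, 870/7]
+L2 (α=1/2) → [507/14, 2775/14, 2529/14]
+L3 (α=1/2) → [2243/28, 6023/28, 5147/28]
+L4 (α=2/5) → [19777/140, 31397/140, 27873/140]
+L5 (α=1/3) → [25727/210, 14339/70, 11391/70]
+L6 (α=1/2) → [52397/420, 24839/140, 22031/140]
= [125, 177, 157]

query (0,2) [L1,L2,L3,L4,L5,L6] — begin 0,0,0
L1 α=1/2: [107, 126, 59]
L2 α=1/6: [299/3, 431/3, 359/6]
L3 α=1/2: [442/3, 397/3, 575/12]
L4 α=1/4: [257/2, 539/4, 1471/16]
L5 α=1/4: [1065/8, 2049/16, 4941/64]
L6 α=1/2: [1481/16, 5793/32, 19597/128]
→ [93, 181, 153]

query (1,2) [L1,L2,L3,L4,L5,L6] — begin 0,0,0
after L1 α=1/5: [142/5, 248/5, 251/5]
after L2 α=4/7: [4986/35, 4524/35, 1853/35]
after L3 α=1/3: [3499/35, 9818/105, 4187/35]
after L4 α=6/7: [47389/245, 133928/735, 10277/245]
after L5 α=3/5: [221933/1225, 629476/3675, 121249/1225]
after L6 α=1/4: [820149/4900, 450713/2450, 161068/1225]
= [167, 184, 131]


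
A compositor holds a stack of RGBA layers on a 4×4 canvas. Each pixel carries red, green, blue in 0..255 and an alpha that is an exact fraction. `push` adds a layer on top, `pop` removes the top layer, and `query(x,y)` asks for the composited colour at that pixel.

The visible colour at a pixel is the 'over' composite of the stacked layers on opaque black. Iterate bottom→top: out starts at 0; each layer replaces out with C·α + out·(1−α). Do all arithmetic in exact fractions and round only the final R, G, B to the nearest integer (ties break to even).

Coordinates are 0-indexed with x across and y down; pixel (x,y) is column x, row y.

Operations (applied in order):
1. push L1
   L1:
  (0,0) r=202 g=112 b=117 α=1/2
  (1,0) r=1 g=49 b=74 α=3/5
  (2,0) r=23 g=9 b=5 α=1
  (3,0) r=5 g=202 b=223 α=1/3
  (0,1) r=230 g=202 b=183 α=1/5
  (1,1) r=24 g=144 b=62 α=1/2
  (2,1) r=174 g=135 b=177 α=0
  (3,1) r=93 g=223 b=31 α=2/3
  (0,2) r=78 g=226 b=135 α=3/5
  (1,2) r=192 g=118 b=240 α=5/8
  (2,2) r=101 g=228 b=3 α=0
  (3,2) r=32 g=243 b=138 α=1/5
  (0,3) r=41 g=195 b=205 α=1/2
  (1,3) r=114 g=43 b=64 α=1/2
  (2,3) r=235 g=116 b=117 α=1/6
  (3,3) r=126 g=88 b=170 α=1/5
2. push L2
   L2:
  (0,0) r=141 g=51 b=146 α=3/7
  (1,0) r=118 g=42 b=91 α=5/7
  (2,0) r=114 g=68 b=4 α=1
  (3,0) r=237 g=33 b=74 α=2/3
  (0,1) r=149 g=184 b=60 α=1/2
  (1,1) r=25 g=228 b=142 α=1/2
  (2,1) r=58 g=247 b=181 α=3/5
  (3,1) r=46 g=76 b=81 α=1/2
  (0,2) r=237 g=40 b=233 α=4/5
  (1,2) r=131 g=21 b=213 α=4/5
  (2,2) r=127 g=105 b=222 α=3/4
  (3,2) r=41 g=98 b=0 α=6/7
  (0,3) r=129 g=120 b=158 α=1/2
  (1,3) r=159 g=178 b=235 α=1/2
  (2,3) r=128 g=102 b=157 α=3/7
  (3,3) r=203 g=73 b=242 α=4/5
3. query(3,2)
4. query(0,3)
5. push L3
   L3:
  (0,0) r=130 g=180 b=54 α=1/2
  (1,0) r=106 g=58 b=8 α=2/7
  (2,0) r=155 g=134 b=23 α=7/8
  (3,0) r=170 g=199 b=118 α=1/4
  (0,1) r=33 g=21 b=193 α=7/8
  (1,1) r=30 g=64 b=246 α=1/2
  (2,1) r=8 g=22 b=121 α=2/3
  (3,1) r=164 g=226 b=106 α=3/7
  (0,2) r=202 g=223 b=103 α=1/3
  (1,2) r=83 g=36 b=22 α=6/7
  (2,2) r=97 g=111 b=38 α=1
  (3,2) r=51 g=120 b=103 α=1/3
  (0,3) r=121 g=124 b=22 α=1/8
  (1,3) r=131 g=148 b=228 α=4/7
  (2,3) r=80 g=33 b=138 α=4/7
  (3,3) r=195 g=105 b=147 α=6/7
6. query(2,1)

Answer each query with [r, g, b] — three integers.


query (3,2) [L1,L2] — begin 0,0,0
+L1 (α=1/5) → [32/5, 243/5, 138/5]
+L2 (α=6/7) → [1262/35, 3183/35, 138/35]
= [36, 91, 4]

at x=0,y=3 over L1,L2:
after L1 α=1/2: [41/2, 195/2, 205/2]
after L2 α=1/2: [299/4, 435/4, 521/4]
= [75, 109, 130]

(2,1) stack=L1,L2,L3; from [0,0,0]:
after L1 α=0: [0, 0, 0]
after L2 α=3/5: [174/5, 741/5, 543/5]
after L3 α=2/3: [254/15, 961/15, 1753/15]
= [17, 64, 117]


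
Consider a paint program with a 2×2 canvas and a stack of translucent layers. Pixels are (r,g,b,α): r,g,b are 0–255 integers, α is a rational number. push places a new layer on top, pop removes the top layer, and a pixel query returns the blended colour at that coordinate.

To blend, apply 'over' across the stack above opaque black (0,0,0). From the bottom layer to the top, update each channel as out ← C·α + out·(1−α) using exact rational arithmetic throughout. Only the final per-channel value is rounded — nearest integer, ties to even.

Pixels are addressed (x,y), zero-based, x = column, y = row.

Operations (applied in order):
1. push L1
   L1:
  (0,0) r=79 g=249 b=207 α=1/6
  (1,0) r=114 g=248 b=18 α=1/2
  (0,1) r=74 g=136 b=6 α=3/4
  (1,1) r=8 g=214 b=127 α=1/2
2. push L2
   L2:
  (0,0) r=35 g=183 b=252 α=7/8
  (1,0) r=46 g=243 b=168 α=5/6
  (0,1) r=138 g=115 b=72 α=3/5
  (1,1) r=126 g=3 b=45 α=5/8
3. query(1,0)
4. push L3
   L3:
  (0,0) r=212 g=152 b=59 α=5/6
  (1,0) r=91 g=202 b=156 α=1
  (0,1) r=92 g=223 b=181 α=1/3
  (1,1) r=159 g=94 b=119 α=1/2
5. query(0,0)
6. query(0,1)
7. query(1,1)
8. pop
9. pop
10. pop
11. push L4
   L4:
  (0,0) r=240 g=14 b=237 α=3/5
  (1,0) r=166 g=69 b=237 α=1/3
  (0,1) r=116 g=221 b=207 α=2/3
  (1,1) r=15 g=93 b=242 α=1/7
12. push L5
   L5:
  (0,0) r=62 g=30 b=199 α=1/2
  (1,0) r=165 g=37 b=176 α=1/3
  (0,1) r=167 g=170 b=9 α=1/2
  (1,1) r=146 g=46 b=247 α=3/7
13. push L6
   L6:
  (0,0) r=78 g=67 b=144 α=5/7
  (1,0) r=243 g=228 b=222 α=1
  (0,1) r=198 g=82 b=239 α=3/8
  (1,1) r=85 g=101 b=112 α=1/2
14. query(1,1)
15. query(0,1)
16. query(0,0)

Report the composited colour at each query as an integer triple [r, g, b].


(1,0) stack=L1,L2; from [0,0,0]:
after L1 α=1/2: [57, 124, 9]
after L2 α=5/6: [287/6, 1339/6, 283/2]
→ [48, 223, 142]

at x=0,y=0 over L1,L2,L3:
+L1 (α=1/6) → [79/6, 83/2, 69/2]
+L2 (α=7/8) → [1549/48, 2645/16, 3597/16]
+L3 (α=5/6) → [52429/288, 4935/32, 8317/96]
rounded: [182, 154, 87]

query (0,1) [L1,L2,L3] — begin 0,0,0
+L1 (α=3/4) → [111/2, 102, 9/2]
+L2 (α=3/5) → [105, 549/5, 45]
+L3 (α=1/3) → [302/3, 2213/15, 271/3]
rounded: [101, 148, 90]

(1,1) stack=L1,L2,L3; from [0,0,0]:
+L1 (α=1/2) → [4, 107, 127/2]
+L2 (α=5/8) → [321/4, 42, 831/16]
+L3 (α=1/2) → [957/8, 68, 2735/32]
= [120, 68, 85]

query (1,1) [L4,L5,L6] — begin 0,0,0
L4 α=1/7: [15/7, 93/7, 242/7]
L5 α=3/7: [3126/49, 1338/49, 6155/49]
L6 α=1/2: [7291/98, 6287/98, 11643/98]
= [74, 64, 119]

query (0,1) [L4,L5,L6] — begin 0,0,0
+L4 (α=2/3) → [232/3, 442/3, 138]
+L5 (α=1/2) → [733/6, 476/3, 147/2]
+L6 (α=3/8) → [7229/48, 1559/12, 2169/16]
→ [151, 130, 136]

query (0,0) [L4,L5,L6] — begin 0,0,0
+L4 (α=3/5) → [144, 42/5, 711/5]
+L5 (α=1/2) → [103, 96/5, 853/5]
+L6 (α=5/7) → [596/7, 1867/35, 758/5]
= [85, 53, 152]


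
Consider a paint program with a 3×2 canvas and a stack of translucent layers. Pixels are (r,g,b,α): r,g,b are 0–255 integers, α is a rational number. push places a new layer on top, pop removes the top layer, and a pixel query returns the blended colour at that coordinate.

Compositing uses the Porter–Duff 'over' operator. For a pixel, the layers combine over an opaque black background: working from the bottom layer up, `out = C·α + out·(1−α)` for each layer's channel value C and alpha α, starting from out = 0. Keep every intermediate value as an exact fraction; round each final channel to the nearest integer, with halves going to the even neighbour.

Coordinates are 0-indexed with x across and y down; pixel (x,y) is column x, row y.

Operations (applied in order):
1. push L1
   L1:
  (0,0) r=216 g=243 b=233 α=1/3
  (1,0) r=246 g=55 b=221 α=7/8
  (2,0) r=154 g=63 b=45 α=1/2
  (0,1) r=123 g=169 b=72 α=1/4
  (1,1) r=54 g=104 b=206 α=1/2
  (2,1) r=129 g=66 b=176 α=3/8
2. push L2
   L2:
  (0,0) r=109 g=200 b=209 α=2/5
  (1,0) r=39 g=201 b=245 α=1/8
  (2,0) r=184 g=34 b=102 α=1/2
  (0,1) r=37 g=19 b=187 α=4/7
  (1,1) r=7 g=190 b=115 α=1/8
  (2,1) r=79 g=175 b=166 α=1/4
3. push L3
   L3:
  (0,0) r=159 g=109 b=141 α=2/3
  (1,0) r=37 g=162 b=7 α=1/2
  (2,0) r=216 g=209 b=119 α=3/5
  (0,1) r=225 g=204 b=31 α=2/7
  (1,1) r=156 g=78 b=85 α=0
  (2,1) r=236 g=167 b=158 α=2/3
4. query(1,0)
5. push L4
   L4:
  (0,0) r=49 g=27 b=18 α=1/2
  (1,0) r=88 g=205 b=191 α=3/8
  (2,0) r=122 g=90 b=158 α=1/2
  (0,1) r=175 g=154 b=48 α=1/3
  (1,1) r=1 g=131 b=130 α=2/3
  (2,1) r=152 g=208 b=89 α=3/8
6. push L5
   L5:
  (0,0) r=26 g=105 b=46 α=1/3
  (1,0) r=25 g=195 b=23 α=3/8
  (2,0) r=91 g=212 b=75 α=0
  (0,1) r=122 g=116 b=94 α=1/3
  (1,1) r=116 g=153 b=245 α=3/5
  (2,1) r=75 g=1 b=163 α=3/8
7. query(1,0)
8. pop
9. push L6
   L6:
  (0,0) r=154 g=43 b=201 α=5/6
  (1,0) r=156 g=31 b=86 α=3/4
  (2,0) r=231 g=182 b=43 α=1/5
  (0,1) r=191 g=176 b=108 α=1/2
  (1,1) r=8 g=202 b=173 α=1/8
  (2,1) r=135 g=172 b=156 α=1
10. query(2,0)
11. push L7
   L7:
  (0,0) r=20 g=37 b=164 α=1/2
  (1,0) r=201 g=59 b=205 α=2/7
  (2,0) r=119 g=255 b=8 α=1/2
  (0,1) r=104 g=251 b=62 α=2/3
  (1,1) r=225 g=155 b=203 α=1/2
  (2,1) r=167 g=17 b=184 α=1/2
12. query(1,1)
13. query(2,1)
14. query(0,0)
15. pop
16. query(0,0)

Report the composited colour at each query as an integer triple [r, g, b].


query (1,0) [L1,L2,L3] — begin 0,0,0
L1 α=7/8: [861/4, 385/8, 1547/8]
L2 α=1/8: [6183/32, 4303/64, 12789/64]
L3 α=1/2: [7367/64, 14671/128, 13237/128]
= [115, 115, 103]

at x=1,y=0 over L1,L2,L3,L4,L5:
+L1 (α=7/8) → [861/4, 385/8, 1547/8]
+L2 (α=1/8) → [6183/32, 4303/64, 12789/64]
+L3 (α=1/2) → [7367/64, 14671/128, 13237/128]
+L4 (α=3/8) → [53731/512, 152075/1024, 139529/1024]
+L5 (α=3/8) → [307055/4096, 1359415/8192, 768301/8192]
→ [75, 166, 94]

(2,0) stack=L1,L2,L3,L4,L6; from [0,0,0]:
after L1 α=1/2: [77, 63/2, 45/2]
after L2 α=1/2: [261/2, 131/4, 249/4]
after L3 α=3/5: [909/5, 277/2, 963/10]
after L4 α=1/2: [1519/10, 457/4, 2543/20]
after L6 α=1/5: [4193/25, 639/5, 2758/25]
rounded: [168, 128, 110]

query (1,1) [L1,L2,L3,L4,L6,L7] — begin 0,0,0
L1 α=1/2: [27, 52, 103]
L2 α=1/8: [49/2, 277/4, 209/2]
L3 α=0: [49/2, 277/4, 209/2]
L4 α=2/3: [53/6, 1325/12, 243/2]
L6 α=1/8: [419/48, 11699/96, 2047/16]
L7 α=1/2: [11219/96, 26579/192, 5295/32]
= [117, 138, 165]

at x=2,y=1 over L1,L2,L3,L4,L6,L7:
L1 α=3/8: [387/8, 99/4, 66]
L2 α=1/4: [1793/32, 997/16, 91]
L3 α=2/3: [16897/96, 6341/48, 407/3]
L4 α=3/8: [128261/768, 61657/384, 709/6]
L6 α=1: [135, 172, 156]
L7 α=1/2: [151, 189/2, 170]
→ [151, 94, 170]

at x=0,y=0 over L1,L2,L3,L4,L6,L7:
after L1 α=1/3: [72, 81, 233/3]
after L2 α=2/5: [434/5, 643/5, 651/5]
after L3 α=2/3: [2024/15, 1733/15, 687/5]
after L4 α=1/2: [2759/30, 1069/15, 777/10]
after L6 α=5/6: [25859/180, 2147/45, 3609/20]
after L7 α=1/2: [29459/360, 1906/45, 6889/40]
= [82, 42, 172]

(0,0) stack=L1,L2,L3,L4,L6; from [0,0,0]:
L1 α=1/3: [72, 81, 233/3]
L2 α=2/5: [434/5, 643/5, 651/5]
L3 α=2/3: [2024/15, 1733/15, 687/5]
L4 α=1/2: [2759/30, 1069/15, 777/10]
L6 α=5/6: [25859/180, 2147/45, 3609/20]
= [144, 48, 180]


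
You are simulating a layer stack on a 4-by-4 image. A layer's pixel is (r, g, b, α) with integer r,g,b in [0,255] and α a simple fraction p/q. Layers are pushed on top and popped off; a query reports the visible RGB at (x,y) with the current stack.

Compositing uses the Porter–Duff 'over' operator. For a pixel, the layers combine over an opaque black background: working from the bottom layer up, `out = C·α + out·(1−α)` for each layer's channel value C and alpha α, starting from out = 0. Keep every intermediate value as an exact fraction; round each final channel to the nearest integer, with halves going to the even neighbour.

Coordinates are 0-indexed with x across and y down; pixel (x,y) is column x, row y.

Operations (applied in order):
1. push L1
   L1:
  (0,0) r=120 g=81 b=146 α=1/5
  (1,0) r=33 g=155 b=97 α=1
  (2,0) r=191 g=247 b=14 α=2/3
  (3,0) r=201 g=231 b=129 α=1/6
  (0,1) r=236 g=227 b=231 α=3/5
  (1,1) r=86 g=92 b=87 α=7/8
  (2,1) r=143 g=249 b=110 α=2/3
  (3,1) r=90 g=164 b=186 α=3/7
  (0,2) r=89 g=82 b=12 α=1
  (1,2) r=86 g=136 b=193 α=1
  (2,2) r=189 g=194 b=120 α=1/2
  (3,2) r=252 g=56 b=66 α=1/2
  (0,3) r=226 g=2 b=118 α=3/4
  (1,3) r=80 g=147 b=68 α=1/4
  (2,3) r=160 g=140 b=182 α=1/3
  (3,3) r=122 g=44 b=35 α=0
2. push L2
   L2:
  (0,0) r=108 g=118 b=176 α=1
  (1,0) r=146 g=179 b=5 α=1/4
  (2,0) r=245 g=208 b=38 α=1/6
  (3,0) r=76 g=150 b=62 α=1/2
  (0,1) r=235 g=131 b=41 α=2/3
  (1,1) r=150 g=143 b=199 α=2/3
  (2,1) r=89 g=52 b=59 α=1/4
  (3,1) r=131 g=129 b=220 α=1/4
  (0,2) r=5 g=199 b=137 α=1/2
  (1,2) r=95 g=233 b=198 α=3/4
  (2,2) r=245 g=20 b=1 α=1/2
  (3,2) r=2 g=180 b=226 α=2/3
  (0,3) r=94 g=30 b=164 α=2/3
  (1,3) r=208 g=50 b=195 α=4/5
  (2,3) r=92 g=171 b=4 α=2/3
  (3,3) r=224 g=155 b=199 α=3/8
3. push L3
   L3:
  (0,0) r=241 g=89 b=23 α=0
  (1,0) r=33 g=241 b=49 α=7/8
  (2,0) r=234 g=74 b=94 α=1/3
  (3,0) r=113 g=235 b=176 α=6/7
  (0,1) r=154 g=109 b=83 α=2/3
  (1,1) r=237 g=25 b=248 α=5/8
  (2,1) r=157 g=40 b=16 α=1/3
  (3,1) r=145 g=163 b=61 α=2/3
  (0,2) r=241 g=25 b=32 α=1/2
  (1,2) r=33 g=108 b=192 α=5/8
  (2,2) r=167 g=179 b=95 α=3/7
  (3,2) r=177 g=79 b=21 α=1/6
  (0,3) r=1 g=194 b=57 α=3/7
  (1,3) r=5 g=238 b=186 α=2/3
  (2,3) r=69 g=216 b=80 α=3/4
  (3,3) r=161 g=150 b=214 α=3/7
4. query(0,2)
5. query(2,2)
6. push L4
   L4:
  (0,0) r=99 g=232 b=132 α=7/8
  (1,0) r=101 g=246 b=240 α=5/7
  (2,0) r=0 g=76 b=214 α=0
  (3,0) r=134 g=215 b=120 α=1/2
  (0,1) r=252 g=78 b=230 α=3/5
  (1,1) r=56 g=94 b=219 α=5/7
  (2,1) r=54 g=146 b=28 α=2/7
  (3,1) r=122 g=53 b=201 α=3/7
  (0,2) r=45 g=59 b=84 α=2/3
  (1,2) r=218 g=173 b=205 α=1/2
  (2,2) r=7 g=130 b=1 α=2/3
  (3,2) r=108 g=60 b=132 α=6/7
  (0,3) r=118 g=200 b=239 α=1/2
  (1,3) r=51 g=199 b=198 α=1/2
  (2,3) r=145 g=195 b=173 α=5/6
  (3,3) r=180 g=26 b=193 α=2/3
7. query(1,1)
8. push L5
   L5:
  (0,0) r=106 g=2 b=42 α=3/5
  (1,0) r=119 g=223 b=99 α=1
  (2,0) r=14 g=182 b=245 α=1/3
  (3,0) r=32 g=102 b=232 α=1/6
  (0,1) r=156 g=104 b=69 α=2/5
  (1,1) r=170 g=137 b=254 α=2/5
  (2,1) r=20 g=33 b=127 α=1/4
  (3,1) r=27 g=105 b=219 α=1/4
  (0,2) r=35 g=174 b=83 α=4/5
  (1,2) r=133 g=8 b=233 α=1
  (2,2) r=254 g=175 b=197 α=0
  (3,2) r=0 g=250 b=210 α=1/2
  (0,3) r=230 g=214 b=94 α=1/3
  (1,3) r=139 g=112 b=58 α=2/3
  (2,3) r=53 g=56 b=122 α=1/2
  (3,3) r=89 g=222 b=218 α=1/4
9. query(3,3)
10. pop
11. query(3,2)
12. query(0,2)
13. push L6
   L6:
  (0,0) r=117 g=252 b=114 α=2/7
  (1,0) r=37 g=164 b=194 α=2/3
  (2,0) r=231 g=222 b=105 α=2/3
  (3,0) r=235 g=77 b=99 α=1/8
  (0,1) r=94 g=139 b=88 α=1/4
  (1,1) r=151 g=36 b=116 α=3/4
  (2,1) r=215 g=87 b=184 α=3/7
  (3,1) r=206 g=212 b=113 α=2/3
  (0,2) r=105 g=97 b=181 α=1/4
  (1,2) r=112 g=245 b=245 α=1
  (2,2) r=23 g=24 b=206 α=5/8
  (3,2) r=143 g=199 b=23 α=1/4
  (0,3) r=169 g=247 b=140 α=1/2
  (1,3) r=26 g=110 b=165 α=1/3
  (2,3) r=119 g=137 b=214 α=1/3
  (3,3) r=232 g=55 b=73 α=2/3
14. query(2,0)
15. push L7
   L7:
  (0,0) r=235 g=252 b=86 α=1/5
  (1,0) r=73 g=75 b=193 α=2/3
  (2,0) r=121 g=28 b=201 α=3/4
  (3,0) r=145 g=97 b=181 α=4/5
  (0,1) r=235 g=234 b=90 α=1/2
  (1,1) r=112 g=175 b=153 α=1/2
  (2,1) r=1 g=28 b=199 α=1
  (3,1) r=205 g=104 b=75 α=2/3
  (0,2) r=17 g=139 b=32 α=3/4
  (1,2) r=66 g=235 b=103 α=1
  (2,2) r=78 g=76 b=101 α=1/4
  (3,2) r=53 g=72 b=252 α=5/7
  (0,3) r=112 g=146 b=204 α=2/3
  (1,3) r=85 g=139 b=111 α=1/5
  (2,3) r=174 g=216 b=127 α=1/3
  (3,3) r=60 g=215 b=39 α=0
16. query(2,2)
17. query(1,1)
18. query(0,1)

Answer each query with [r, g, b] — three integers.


(0,2) stack=L1,L2,L3; from [0,0,0]:
+L1 (α=1) → [89, 82, 12]
+L2 (α=1/2) → [47, 281/2, 149/2]
+L3 (α=1/2) → [144, 331/4, 213/4]
= [144, 83, 53]

query (2,2) [L1,L2,L3] — begin 0,0,0
L1 α=1/2: [189/2, 97, 60]
L2 α=1/2: [679/4, 117/2, 61/2]
L3 α=3/7: [1180/7, 771/7, 407/7]
= [169, 110, 58]

query (1,1) [L1,L2,L3,L4] — begin 0,0,0
after L1 α=7/8: [301/4, 161/2, 609/8]
after L2 α=2/3: [1501/12, 733/6, 3793/24]
after L3 α=5/8: [6241/32, 983/16, 13713/64]
after L4 α=5/7: [10721/112, 4743/56, 48753/224]
= [96, 85, 218]

query (3,3) [L1,L2,L3,L4,L5] — begin 0,0,0
L1 α=0: [0, 0, 0]
L2 α=3/8: [84, 465/8, 597/8]
L3 α=3/7: [117, 195/2, 1881/14]
L4 α=2/3: [159, 299/6, 7285/42]
L5 α=1/4: [283/2, 743/8, 10337/56]
rounded: [142, 93, 185]

query (3,2) [L1,L2,L3,L4] — begin 0,0,0
after L1 α=1/2: [126, 28, 33]
after L2 α=2/3: [130/3, 388/3, 485/3]
after L3 α=1/6: [1181/18, 2177/18, 1244/9]
after L4 α=6/7: [1835/18, 8657/126, 1196/9]
rounded: [102, 69, 133]

query (0,2) [L1,L2,L3,L4] — begin 0,0,0
L1 α=1: [89, 82, 12]
L2 α=1/2: [47, 281/2, 149/2]
L3 α=1/2: [144, 331/4, 213/4]
L4 α=2/3: [78, 803/12, 295/4]
= [78, 67, 74]

at x=2,y=0 over L1,L2,L3,L4,L6:
after L1 α=2/3: [382/3, 494/3, 28/3]
after L2 α=1/6: [2645/18, 1547/9, 127/9]
after L3 α=1/3: [4751/27, 3760/27, 1100/27]
after L4 α=0: [4751/27, 3760/27, 1100/27]
after L6 α=2/3: [17225/81, 15748/81, 6770/81]
rounded: [213, 194, 84]

(2,2) stack=L1,L2,L3,L4,L6,L7; from [0,0,0]:
after L1 α=1/2: [189/2, 97, 60]
after L2 α=1/2: [679/4, 117/2, 61/2]
after L3 α=3/7: [1180/7, 771/7, 407/7]
after L4 α=2/3: [426/7, 2591/21, 421/21]
after L6 α=5/8: [2083/56, 3431/56, 7631/56]
after L7 α=1/4: [10617/224, 14549/224, 28549/224]
→ [47, 65, 127]

query (1,1) [L1,L2,L3,L4,L6,L7] — begin 0,0,0
after L1 α=7/8: [301/4, 161/2, 609/8]
after L2 α=2/3: [1501/12, 733/6, 3793/24]
after L3 α=5/8: [6241/32, 983/16, 13713/64]
after L4 α=5/7: [10721/112, 4743/56, 48753/224]
after L6 α=3/4: [61457/448, 10791/224, 126705/896]
after L7 α=1/2: [111633/896, 49991/448, 263793/1792]
= [125, 112, 147]

query (0,1) [L1,L2,L3,L4,L6,L7] — begin 0,0,0
after L1 α=3/5: [708/5, 681/5, 693/5]
after L2 α=2/3: [3058/15, 1991/15, 1103/15]
after L3 α=2/3: [7678/45, 5261/45, 3593/45]
after L4 α=3/5: [49376/225, 21052/225, 38236/225]
after L6 α=1/4: [28213/150, 31477/300, 11209/75]
after L7 α=1/2: [63463/300, 101677/600, 17959/150]
= [212, 169, 120]


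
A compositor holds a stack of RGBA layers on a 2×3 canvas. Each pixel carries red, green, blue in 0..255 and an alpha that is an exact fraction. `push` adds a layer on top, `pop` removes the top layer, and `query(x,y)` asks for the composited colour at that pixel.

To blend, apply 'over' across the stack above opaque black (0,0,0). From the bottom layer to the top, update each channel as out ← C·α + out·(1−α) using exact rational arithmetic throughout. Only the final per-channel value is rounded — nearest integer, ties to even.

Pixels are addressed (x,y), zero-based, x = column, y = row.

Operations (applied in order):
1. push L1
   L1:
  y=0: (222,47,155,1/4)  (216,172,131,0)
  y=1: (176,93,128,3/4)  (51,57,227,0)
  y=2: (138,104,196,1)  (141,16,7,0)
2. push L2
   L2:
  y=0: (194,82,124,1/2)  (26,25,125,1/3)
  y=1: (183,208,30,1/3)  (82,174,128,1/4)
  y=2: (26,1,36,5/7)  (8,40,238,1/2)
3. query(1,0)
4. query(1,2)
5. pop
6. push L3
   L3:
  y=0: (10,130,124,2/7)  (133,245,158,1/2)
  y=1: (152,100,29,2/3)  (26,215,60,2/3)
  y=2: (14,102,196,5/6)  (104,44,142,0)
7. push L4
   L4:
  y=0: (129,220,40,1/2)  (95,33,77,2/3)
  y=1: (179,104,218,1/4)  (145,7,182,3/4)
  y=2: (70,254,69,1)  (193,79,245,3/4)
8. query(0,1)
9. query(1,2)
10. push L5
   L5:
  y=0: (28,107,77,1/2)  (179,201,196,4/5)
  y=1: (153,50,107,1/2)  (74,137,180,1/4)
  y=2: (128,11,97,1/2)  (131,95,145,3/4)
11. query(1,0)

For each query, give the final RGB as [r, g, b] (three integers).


at x=1,y=0 over L1,L2:
L1 α=0: [0, 0, 0]
L2 α=1/3: [26/3, 25/3, 125/3]
= [9, 8, 42]

at x=1,y=2 over L1,L2:
+L1 (α=0) → [0, 0, 0]
+L2 (α=1/2) → [4, 20, 119]
→ [4, 20, 119]

at x=0,y=1 over L1,L3,L4:
+L1 (α=3/4) → [132, 279/4, 96]
+L3 (α=2/3) → [436/3, 1079/12, 154/3]
+L4 (α=1/4) → [615/4, 1495/16, 93]
rounded: [154, 93, 93]

query (1,2) [L1,L3,L4] — begin 0,0,0
+L1 (α=0) → [0, 0, 0]
+L3 (α=0) → [0, 0, 0]
+L4 (α=3/4) → [579/4, 237/4, 735/4]
= [145, 59, 184]

(1,0) stack=L1,L3,L4,L5; from [0,0,0]:
L1 α=0: [0, 0, 0]
L3 α=1/2: [133/2, 245/2, 79]
L4 α=2/3: [171/2, 377/6, 233/3]
L5 α=4/5: [1603/10, 5201/30, 517/3]
→ [160, 173, 172]


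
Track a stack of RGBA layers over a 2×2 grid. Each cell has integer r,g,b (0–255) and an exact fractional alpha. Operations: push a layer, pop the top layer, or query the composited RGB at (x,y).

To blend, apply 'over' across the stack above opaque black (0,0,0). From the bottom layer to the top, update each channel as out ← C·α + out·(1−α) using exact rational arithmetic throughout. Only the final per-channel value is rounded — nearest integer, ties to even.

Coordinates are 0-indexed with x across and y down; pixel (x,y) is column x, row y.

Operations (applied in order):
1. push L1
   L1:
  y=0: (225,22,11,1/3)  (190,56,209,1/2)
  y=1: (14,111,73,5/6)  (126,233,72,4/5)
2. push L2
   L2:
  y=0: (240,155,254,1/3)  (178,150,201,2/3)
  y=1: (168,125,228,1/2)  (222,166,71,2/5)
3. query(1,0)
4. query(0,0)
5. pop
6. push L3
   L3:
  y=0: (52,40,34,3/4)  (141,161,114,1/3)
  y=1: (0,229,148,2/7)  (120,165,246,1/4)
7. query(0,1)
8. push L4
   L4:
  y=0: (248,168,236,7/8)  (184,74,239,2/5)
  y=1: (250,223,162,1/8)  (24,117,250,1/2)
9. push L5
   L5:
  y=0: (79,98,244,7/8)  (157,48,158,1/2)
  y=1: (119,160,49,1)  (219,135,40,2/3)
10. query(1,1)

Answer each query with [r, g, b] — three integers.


(1,0) stack=L1,L2; from [0,0,0]:
after L1 α=1/2: [95, 28, 209/2]
after L2 α=2/3: [451/3, 328/3, 1013/6]
= [150, 109, 169]

query (0,0) [L1,L2] — begin 0,0,0
after L1 α=1/3: [75, 22/3, 11/3]
after L2 α=1/3: [130, 509/9, 784/9]
= [130, 57, 87]

query (0,1) [L1,L3] — begin 0,0,0
+L1 (α=5/6) → [35/3, 185/2, 365/6]
+L3 (α=2/7) → [25/3, 263/2, 3601/42]
rounded: [8, 132, 86]

(1,1) stack=L1,L3,L4,L5; from [0,0,0]:
+L1 (α=4/5) → [504/5, 932/5, 288/5]
+L3 (α=1/4) → [528/5, 3621/20, 1047/10]
+L4 (α=1/2) → [324/5, 5961/40, 3547/20]
+L5 (α=2/3) → [838/5, 5587/40, 5147/60]
→ [168, 140, 86]
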